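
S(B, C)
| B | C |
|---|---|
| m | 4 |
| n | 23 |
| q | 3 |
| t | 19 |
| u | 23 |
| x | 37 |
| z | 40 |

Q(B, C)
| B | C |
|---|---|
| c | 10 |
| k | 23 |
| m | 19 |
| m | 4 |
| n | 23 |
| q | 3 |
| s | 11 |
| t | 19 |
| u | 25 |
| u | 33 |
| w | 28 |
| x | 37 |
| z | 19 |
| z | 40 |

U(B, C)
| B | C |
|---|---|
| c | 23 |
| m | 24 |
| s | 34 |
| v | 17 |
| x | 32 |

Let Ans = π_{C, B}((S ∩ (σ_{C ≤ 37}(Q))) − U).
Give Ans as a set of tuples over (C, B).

{(19, t), (23, n), (3, q), (37, x), (4, m)}

Apply σ_{C ≤ 37}; surviving tuples: {(c, 10), (k, 23), (m, 19), (m, 4), (n, 23), (q, 3), (s, 11), (t, 19), (u, 25), (u, 33), (w, 28), (x, 37), (z, 19)}
Set intersection of the two operands is {(m, 4), (n, 23), (q, 3), (t, 19), (x, 37)}.
Set difference of the two operands is {(m, 4), (n, 23), (q, 3), (t, 19), (x, 37)}.
π[C, B]: project onto (C, B) → {(19, t), (23, n), (3, q), (37, x), (4, m)}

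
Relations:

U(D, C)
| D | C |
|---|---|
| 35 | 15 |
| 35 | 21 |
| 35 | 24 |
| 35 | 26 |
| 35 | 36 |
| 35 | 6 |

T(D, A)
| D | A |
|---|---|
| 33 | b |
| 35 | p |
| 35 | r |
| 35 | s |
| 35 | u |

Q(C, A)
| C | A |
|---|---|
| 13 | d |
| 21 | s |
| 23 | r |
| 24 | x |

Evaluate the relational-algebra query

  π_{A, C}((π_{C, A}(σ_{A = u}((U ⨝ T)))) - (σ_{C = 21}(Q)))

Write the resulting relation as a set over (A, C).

Joining U and T on D yields {(35, 15, p), (35, 15, r), (35, 15, s), (35, 15, u), (35, 21, p), (35, 21, r), (35, 21, s), (35, 21, u), (35, 24, p), (35, 24, r), (35, 24, s), (35, 24, u), (35, 26, p), (35, 26, r), (35, 26, s), (35, 26, u), (35, 36, p), (35, 36, r), (35, 36, s), (35, 36, u), (35, 6, p), (35, 6, r), (35, 6, s), (35, 6, u)}.
Filtering on A = u leaves {(35, 15, u), (35, 21, u), (35, 24, u), (35, 26, u), (35, 36, u), (35, 6, u)}.
Keep only column(s) C, A: {(15, u), (21, u), (24, u), (26, u), (36, u), (6, u)}
Filtering on C = 21 leaves {(21, s)}.
Difference: {(15, u), (21, u), (24, u), (26, u), (36, u), (6, u)} with {(21, s)} → {(15, u), (21, u), (24, u), (26, u), (36, u), (6, u)}
Keep only column(s) A, C: {(u, 15), (u, 21), (u, 24), (u, 26), (u, 36), (u, 6)}

{(u, 15), (u, 21), (u, 24), (u, 26), (u, 36), (u, 6)}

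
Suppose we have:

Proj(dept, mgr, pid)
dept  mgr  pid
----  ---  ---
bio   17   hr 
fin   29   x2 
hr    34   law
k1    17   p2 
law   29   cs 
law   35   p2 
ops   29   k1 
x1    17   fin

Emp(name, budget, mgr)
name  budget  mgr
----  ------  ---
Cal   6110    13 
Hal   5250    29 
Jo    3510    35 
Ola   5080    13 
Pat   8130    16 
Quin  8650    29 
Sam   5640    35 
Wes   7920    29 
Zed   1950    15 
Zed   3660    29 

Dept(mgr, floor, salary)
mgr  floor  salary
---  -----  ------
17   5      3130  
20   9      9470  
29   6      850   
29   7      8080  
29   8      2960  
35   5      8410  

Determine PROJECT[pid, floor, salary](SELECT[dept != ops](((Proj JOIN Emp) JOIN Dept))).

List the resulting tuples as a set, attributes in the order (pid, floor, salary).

{(cs, 6, 850), (cs, 7, 8080), (cs, 8, 2960), (p2, 5, 8410), (x2, 6, 850), (x2, 7, 8080), (x2, 8, 2960)}

Natural join on mgr: {(fin, 29, x2, Hal, 5250), (fin, 29, x2, Quin, 8650), (fin, 29, x2, Wes, 7920), (fin, 29, x2, Zed, 3660), (law, 29, cs, Hal, 5250), (law, 29, cs, Quin, 8650), (law, 29, cs, Wes, 7920), (law, 29, cs, Zed, 3660), (law, 35, p2, Jo, 3510), (law, 35, p2, Sam, 5640), (ops, 29, k1, Hal, 5250), (ops, 29, k1, Quin, 8650), (ops, 29, k1, Wes, 7920), (ops, 29, k1, Zed, 3660)}
Natural join on mgr: {(fin, 29, x2, Hal, 5250, 6, 850), (fin, 29, x2, Hal, 5250, 7, 8080), (fin, 29, x2, Hal, 5250, 8, 2960), (fin, 29, x2, Quin, 8650, 6, 850), (fin, 29, x2, Quin, 8650, 7, 8080), (fin, 29, x2, Quin, 8650, 8, 2960), (fin, 29, x2, Wes, 7920, 6, 850), (fin, 29, x2, Wes, 7920, 7, 8080), (fin, 29, x2, Wes, 7920, 8, 2960), (fin, 29, x2, Zed, 3660, 6, 850), (fin, 29, x2, Zed, 3660, 7, 8080), (fin, 29, x2, Zed, 3660, 8, 2960), (law, 29, cs, Hal, 5250, 6, 850), (law, 29, cs, Hal, 5250, 7, 8080), (law, 29, cs, Hal, 5250, 8, 2960), (law, 29, cs, Quin, 8650, 6, 850), (law, 29, cs, Quin, 8650, 7, 8080), (law, 29, cs, Quin, 8650, 8, 2960), (law, 29, cs, Wes, 7920, 6, 850), (law, 29, cs, Wes, 7920, 7, 8080), (law, 29, cs, Wes, 7920, 8, 2960), (law, 29, cs, Zed, 3660, 6, 850), (law, 29, cs, Zed, 3660, 7, 8080), (law, 29, cs, Zed, 3660, 8, 2960), (law, 35, p2, Jo, 3510, 5, 8410), (law, 35, p2, Sam, 5640, 5, 8410), (ops, 29, k1, Hal, 5250, 6, 850), (ops, 29, k1, Hal, 5250, 7, 8080), (ops, 29, k1, Hal, 5250, 8, 2960), (ops, 29, k1, Quin, 8650, 6, 850), (ops, 29, k1, Quin, 8650, 7, 8080), (ops, 29, k1, Quin, 8650, 8, 2960), (ops, 29, k1, Wes, 7920, 6, 850), (ops, 29, k1, Wes, 7920, 7, 8080), (ops, 29, k1, Wes, 7920, 8, 2960), (ops, 29, k1, Zed, 3660, 6, 850), (ops, 29, k1, Zed, 3660, 7, 8080), (ops, 29, k1, Zed, 3660, 8, 2960)}
σ[dept != ops]: keep tuples satisfying dept != ops → {(fin, 29, x2, Hal, 5250, 6, 850), (fin, 29, x2, Hal, 5250, 7, 8080), (fin, 29, x2, Hal, 5250, 8, 2960), (fin, 29, x2, Quin, 8650, 6, 850), (fin, 29, x2, Quin, 8650, 7, 8080), (fin, 29, x2, Quin, 8650, 8, 2960), (fin, 29, x2, Wes, 7920, 6, 850), (fin, 29, x2, Wes, 7920, 7, 8080), (fin, 29, x2, Wes, 7920, 8, 2960), (fin, 29, x2, Zed, 3660, 6, 850), (fin, 29, x2, Zed, 3660, 7, 8080), (fin, 29, x2, Zed, 3660, 8, 2960), (law, 29, cs, Hal, 5250, 6, 850), (law, 29, cs, Hal, 5250, 7, 8080), (law, 29, cs, Hal, 5250, 8, 2960), (law, 29, cs, Quin, 8650, 6, 850), (law, 29, cs, Quin, 8650, 7, 8080), (law, 29, cs, Quin, 8650, 8, 2960), (law, 29, cs, Wes, 7920, 6, 850), (law, 29, cs, Wes, 7920, 7, 8080), (law, 29, cs, Wes, 7920, 8, 2960), (law, 29, cs, Zed, 3660, 6, 850), (law, 29, cs, Zed, 3660, 7, 8080), (law, 29, cs, Zed, 3660, 8, 2960), (law, 35, p2, Jo, 3510, 5, 8410), (law, 35, p2, Sam, 5640, 5, 8410)}
Keep only column(s) pid, floor, salary (19 duplicate(s) eliminated): {(cs, 6, 850), (cs, 7, 8080), (cs, 8, 2960), (p2, 5, 8410), (x2, 6, 850), (x2, 7, 8080), (x2, 8, 2960)}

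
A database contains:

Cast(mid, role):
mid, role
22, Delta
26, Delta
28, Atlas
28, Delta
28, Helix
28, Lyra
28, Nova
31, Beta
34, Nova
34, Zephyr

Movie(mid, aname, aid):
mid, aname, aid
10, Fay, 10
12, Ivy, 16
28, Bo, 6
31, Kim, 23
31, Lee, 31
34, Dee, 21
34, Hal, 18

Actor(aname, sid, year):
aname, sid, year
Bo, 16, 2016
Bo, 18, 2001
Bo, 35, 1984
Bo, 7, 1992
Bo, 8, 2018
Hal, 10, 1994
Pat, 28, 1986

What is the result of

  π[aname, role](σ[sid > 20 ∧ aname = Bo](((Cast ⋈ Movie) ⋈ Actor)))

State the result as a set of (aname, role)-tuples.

Joining Cast and Movie on mid yields {(28, Atlas, Bo, 6), (28, Delta, Bo, 6), (28, Helix, Bo, 6), (28, Lyra, Bo, 6), (28, Nova, Bo, 6), (31, Beta, Kim, 23), (31, Beta, Lee, 31), (34, Nova, Dee, 21), (34, Nova, Hal, 18), (34, Zephyr, Dee, 21), (34, Zephyr, Hal, 18)}.
Joining (Cast ⋈ Movie) and Actor on aname yields {(28, Atlas, Bo, 6, 16, 2016), (28, Atlas, Bo, 6, 18, 2001), (28, Atlas, Bo, 6, 35, 1984), (28, Atlas, Bo, 6, 7, 1992), (28, Atlas, Bo, 6, 8, 2018), (28, Delta, Bo, 6, 16, 2016), (28, Delta, Bo, 6, 18, 2001), (28, Delta, Bo, 6, 35, 1984), (28, Delta, Bo, 6, 7, 1992), (28, Delta, Bo, 6, 8, 2018), (28, Helix, Bo, 6, 16, 2016), (28, Helix, Bo, 6, 18, 2001), (28, Helix, Bo, 6, 35, 1984), (28, Helix, Bo, 6, 7, 1992), (28, Helix, Bo, 6, 8, 2018), (28, Lyra, Bo, 6, 16, 2016), (28, Lyra, Bo, 6, 18, 2001), (28, Lyra, Bo, 6, 35, 1984), (28, Lyra, Bo, 6, 7, 1992), (28, Lyra, Bo, 6, 8, 2018), (28, Nova, Bo, 6, 16, 2016), (28, Nova, Bo, 6, 18, 2001), (28, Nova, Bo, 6, 35, 1984), (28, Nova, Bo, 6, 7, 1992), (28, Nova, Bo, 6, 8, 2018), (34, Nova, Hal, 18, 10, 1994), (34, Zephyr, Hal, 18, 10, 1994)}.
Apply σ_{sid > 20 ∧ aname = Bo}; surviving tuples: {(28, Atlas, Bo, 6, 35, 1984), (28, Delta, Bo, 6, 35, 1984), (28, Helix, Bo, 6, 35, 1984), (28, Lyra, Bo, 6, 35, 1984), (28, Nova, Bo, 6, 35, 1984)}
π[aname, role]: project onto (aname, role) → {(Bo, Atlas), (Bo, Delta), (Bo, Helix), (Bo, Lyra), (Bo, Nova)}

{(Bo, Atlas), (Bo, Delta), (Bo, Helix), (Bo, Lyra), (Bo, Nova)}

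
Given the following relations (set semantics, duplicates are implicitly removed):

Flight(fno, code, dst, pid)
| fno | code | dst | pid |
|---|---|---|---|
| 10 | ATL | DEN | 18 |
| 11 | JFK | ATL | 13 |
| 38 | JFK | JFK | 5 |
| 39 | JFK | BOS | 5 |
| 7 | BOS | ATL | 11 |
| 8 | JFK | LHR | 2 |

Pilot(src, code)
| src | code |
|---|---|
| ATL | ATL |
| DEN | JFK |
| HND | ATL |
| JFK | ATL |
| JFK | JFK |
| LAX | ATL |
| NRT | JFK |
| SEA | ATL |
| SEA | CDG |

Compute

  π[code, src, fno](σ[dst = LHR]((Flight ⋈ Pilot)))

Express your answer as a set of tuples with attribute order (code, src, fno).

{(JFK, DEN, 8), (JFK, JFK, 8), (JFK, NRT, 8)}

Flight ⋈ Pilot (natural join on code): {(10, ATL, DEN, 18, ATL), (10, ATL, DEN, 18, HND), (10, ATL, DEN, 18, JFK), (10, ATL, DEN, 18, LAX), (10, ATL, DEN, 18, SEA), (11, JFK, ATL, 13, DEN), (11, JFK, ATL, 13, JFK), (11, JFK, ATL, 13, NRT), (38, JFK, JFK, 5, DEN), (38, JFK, JFK, 5, JFK), (38, JFK, JFK, 5, NRT), (39, JFK, BOS, 5, DEN), (39, JFK, BOS, 5, JFK), (39, JFK, BOS, 5, NRT), (8, JFK, LHR, 2, DEN), (8, JFK, LHR, 2, JFK), (8, JFK, LHR, 2, NRT)}
Filtering on dst = LHR leaves {(8, JFK, LHR, 2, DEN), (8, JFK, LHR, 2, JFK), (8, JFK, LHR, 2, NRT)}.
π_{code, src, fno} gives {(JFK, DEN, 8), (JFK, JFK, 8), (JFK, NRT, 8)}.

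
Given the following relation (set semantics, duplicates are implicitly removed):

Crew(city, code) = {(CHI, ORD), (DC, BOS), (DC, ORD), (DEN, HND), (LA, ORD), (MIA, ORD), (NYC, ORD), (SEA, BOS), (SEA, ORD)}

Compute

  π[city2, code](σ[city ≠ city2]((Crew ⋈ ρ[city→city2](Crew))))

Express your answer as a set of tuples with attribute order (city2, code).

ρ[city→city2]: schema becomes (city2, code); tuples unchanged.
Joining Crew and ρ[city→city2](Crew) on code yields {(CHI, ORD, CHI), (CHI, ORD, DC), (CHI, ORD, LA), (CHI, ORD, MIA), (CHI, ORD, NYC), (CHI, ORD, SEA), (DC, BOS, DC), (DC, BOS, SEA), (DC, ORD, CHI), (DC, ORD, DC), (DC, ORD, LA), (DC, ORD, MIA), (DC, ORD, NYC), (DC, ORD, SEA), (DEN, HND, DEN), (LA, ORD, CHI), (LA, ORD, DC), (LA, ORD, LA), (LA, ORD, MIA), (LA, ORD, NYC), (LA, ORD, SEA), (MIA, ORD, CHI), (MIA, ORD, DC), (MIA, ORD, LA), (MIA, ORD, MIA), (MIA, ORD, NYC), (MIA, ORD, SEA), (NYC, ORD, CHI), (NYC, ORD, DC), (NYC, ORD, LA), (NYC, ORD, MIA), (NYC, ORD, NYC), (NYC, ORD, SEA), (SEA, BOS, DC), (SEA, BOS, SEA), (SEA, ORD, CHI), (SEA, ORD, DC), (SEA, ORD, LA), (SEA, ORD, MIA), (SEA, ORD, NYC), (SEA, ORD, SEA)}.
σ[city ≠ city2]: keep tuples satisfying city ≠ city2 → {(CHI, ORD, DC), (CHI, ORD, LA), (CHI, ORD, MIA), (CHI, ORD, NYC), (CHI, ORD, SEA), (DC, BOS, SEA), (DC, ORD, CHI), (DC, ORD, LA), (DC, ORD, MIA), (DC, ORD, NYC), (DC, ORD, SEA), (LA, ORD, CHI), (LA, ORD, DC), (LA, ORD, MIA), (LA, ORD, NYC), (LA, ORD, SEA), (MIA, ORD, CHI), (MIA, ORD, DC), (MIA, ORD, LA), (MIA, ORD, NYC), (MIA, ORD, SEA), (NYC, ORD, CHI), (NYC, ORD, DC), (NYC, ORD, LA), (NYC, ORD, MIA), (NYC, ORD, SEA), (SEA, BOS, DC), (SEA, ORD, CHI), (SEA, ORD, DC), (SEA, ORD, LA), (SEA, ORD, MIA), (SEA, ORD, NYC)}
Projecting to city2, code (24 duplicate(s) eliminated): {(CHI, ORD), (DC, BOS), (DC, ORD), (LA, ORD), (MIA, ORD), (NYC, ORD), (SEA, BOS), (SEA, ORD)}

{(CHI, ORD), (DC, BOS), (DC, ORD), (LA, ORD), (MIA, ORD), (NYC, ORD), (SEA, BOS), (SEA, ORD)}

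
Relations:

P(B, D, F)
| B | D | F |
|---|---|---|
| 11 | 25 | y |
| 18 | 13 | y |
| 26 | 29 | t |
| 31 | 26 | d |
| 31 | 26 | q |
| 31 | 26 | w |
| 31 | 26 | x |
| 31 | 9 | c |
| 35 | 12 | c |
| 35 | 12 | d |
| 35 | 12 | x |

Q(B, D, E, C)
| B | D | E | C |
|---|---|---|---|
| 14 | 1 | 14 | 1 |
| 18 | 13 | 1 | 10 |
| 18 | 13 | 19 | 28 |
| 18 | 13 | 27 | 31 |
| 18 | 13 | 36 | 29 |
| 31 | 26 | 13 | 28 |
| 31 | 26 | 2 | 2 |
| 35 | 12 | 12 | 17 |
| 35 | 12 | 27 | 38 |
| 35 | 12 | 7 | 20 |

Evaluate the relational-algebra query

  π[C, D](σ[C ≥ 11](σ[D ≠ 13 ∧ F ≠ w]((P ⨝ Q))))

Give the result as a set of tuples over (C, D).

{(17, 12), (20, 12), (28, 26), (38, 12)}

Joining P and Q on B, D yields {(18, 13, y, 1, 10), (18, 13, y, 19, 28), (18, 13, y, 27, 31), (18, 13, y, 36, 29), (31, 26, d, 13, 28), (31, 26, d, 2, 2), (31, 26, q, 13, 28), (31, 26, q, 2, 2), (31, 26, w, 13, 28), (31, 26, w, 2, 2), (31, 26, x, 13, 28), (31, 26, x, 2, 2), (35, 12, c, 12, 17), (35, 12, c, 27, 38), (35, 12, c, 7, 20), (35, 12, d, 12, 17), (35, 12, d, 27, 38), (35, 12, d, 7, 20), (35, 12, x, 12, 17), (35, 12, x, 27, 38), (35, 12, x, 7, 20)}.
Apply σ_{D ≠ 13 ∧ F ≠ w}; surviving tuples: {(31, 26, d, 13, 28), (31, 26, d, 2, 2), (31, 26, q, 13, 28), (31, 26, q, 2, 2), (31, 26, x, 13, 28), (31, 26, x, 2, 2), (35, 12, c, 12, 17), (35, 12, c, 27, 38), (35, 12, c, 7, 20), (35, 12, d, 12, 17), (35, 12, d, 27, 38), (35, 12, d, 7, 20), (35, 12, x, 12, 17), (35, 12, x, 27, 38), (35, 12, x, 7, 20)}
Apply σ_{C ≥ 11}; surviving tuples: {(31, 26, d, 13, 28), (31, 26, q, 13, 28), (31, 26, x, 13, 28), (35, 12, c, 12, 17), (35, 12, c, 27, 38), (35, 12, c, 7, 20), (35, 12, d, 12, 17), (35, 12, d, 27, 38), (35, 12, d, 7, 20), (35, 12, x, 12, 17), (35, 12, x, 27, 38), (35, 12, x, 7, 20)}
π[C, D]: project onto (C, D) (8 duplicate(s) eliminated) → {(17, 12), (20, 12), (28, 26), (38, 12)}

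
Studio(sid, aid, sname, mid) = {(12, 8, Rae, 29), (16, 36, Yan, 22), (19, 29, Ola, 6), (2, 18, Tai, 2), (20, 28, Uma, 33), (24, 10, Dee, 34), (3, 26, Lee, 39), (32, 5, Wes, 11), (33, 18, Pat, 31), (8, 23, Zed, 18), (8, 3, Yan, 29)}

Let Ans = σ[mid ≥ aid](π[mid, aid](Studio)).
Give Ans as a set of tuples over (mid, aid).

Keep only column(s) mid, aid: {(11, 5), (18, 23), (2, 18), (22, 36), (29, 3), (29, 8), (31, 18), (33, 28), (34, 10), (39, 26), (6, 29)}
σ[mid ≥ aid]: keep tuples satisfying mid ≥ aid → {(11, 5), (29, 3), (29, 8), (31, 18), (33, 28), (34, 10), (39, 26)}

{(11, 5), (29, 3), (29, 8), (31, 18), (33, 28), (34, 10), (39, 26)}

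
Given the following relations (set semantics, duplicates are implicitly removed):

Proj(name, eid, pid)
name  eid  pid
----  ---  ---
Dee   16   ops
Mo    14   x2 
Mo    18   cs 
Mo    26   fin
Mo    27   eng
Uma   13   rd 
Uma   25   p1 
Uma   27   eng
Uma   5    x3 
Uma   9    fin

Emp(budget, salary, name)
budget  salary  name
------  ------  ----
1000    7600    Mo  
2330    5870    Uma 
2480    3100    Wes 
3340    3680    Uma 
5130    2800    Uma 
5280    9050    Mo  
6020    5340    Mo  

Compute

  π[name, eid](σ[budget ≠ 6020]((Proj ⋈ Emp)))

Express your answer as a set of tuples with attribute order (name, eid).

Joining Proj and Emp on name yields {(Mo, 14, x2, 1000, 7600), (Mo, 14, x2, 5280, 9050), (Mo, 14, x2, 6020, 5340), (Mo, 18, cs, 1000, 7600), (Mo, 18, cs, 5280, 9050), (Mo, 18, cs, 6020, 5340), (Mo, 26, fin, 1000, 7600), (Mo, 26, fin, 5280, 9050), (Mo, 26, fin, 6020, 5340), (Mo, 27, eng, 1000, 7600), (Mo, 27, eng, 5280, 9050), (Mo, 27, eng, 6020, 5340), (Uma, 13, rd, 2330, 5870), (Uma, 13, rd, 3340, 3680), (Uma, 13, rd, 5130, 2800), (Uma, 25, p1, 2330, 5870), (Uma, 25, p1, 3340, 3680), (Uma, 25, p1, 5130, 2800), (Uma, 27, eng, 2330, 5870), (Uma, 27, eng, 3340, 3680), (Uma, 27, eng, 5130, 2800), (Uma, 5, x3, 2330, 5870), (Uma, 5, x3, 3340, 3680), (Uma, 5, x3, 5130, 2800), (Uma, 9, fin, 2330, 5870), (Uma, 9, fin, 3340, 3680), (Uma, 9, fin, 5130, 2800)}.
Selection budget ≠ 6020: {(Mo, 14, x2, 1000, 7600), (Mo, 14, x2, 5280, 9050), (Mo, 18, cs, 1000, 7600), (Mo, 18, cs, 5280, 9050), (Mo, 26, fin, 1000, 7600), (Mo, 26, fin, 5280, 9050), (Mo, 27, eng, 1000, 7600), (Mo, 27, eng, 5280, 9050), (Uma, 13, rd, 2330, 5870), (Uma, 13, rd, 3340, 3680), (Uma, 13, rd, 5130, 2800), (Uma, 25, p1, 2330, 5870), (Uma, 25, p1, 3340, 3680), (Uma, 25, p1, 5130, 2800), (Uma, 27, eng, 2330, 5870), (Uma, 27, eng, 3340, 3680), (Uma, 27, eng, 5130, 2800), (Uma, 5, x3, 2330, 5870), (Uma, 5, x3, 3340, 3680), (Uma, 5, x3, 5130, 2800), (Uma, 9, fin, 2330, 5870), (Uma, 9, fin, 3340, 3680), (Uma, 9, fin, 5130, 2800)}
π_{name, eid} gives {(Mo, 14), (Mo, 18), (Mo, 26), (Mo, 27), (Uma, 13), (Uma, 25), (Uma, 27), (Uma, 5), (Uma, 9)} (14 duplicate(s) eliminated).

{(Mo, 14), (Mo, 18), (Mo, 26), (Mo, 27), (Uma, 13), (Uma, 25), (Uma, 27), (Uma, 5), (Uma, 9)}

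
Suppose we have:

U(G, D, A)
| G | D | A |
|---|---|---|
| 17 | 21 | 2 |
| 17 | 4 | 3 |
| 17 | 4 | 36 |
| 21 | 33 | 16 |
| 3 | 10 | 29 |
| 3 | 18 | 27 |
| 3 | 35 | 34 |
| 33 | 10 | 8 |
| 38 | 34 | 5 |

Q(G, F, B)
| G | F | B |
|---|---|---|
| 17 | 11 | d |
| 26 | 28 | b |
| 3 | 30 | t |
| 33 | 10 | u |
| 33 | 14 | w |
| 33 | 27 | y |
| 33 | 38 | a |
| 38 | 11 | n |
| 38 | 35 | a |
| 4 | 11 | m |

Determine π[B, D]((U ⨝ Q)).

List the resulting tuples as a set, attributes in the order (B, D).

{(a, 10), (a, 34), (d, 21), (d, 4), (n, 34), (t, 10), (t, 18), (t, 35), (u, 10), (w, 10), (y, 10)}

U ⋈ Q (natural join on G): {(17, 21, 2, 11, d), (17, 4, 3, 11, d), (17, 4, 36, 11, d), (3, 10, 29, 30, t), (3, 18, 27, 30, t), (3, 35, 34, 30, t), (33, 10, 8, 10, u), (33, 10, 8, 14, w), (33, 10, 8, 27, y), (33, 10, 8, 38, a), (38, 34, 5, 11, n), (38, 34, 5, 35, a)}
Projecting to B, D (1 duplicate(s) eliminated): {(a, 10), (a, 34), (d, 21), (d, 4), (n, 34), (t, 10), (t, 18), (t, 35), (u, 10), (w, 10), (y, 10)}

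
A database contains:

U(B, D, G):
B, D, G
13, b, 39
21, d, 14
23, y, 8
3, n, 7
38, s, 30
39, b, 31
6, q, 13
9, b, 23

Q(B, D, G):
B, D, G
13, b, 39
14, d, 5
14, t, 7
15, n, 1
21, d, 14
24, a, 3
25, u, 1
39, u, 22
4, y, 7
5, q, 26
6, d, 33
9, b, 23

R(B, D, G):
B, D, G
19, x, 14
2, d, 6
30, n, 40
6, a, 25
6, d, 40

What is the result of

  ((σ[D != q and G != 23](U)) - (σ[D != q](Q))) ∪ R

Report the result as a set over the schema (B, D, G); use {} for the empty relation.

{(19, x, 14), (2, d, 6), (23, y, 8), (3, n, 7), (30, n, 40), (38, s, 30), (39, b, 31), (6, a, 25), (6, d, 40)}

Selection D != q and G != 23: {(13, b, 39), (21, d, 14), (23, y, 8), (3, n, 7), (38, s, 30), (39, b, 31)}
Selection D != q: {(13, b, 39), (14, d, 5), (14, t, 7), (15, n, 1), (21, d, 14), (24, a, 3), (25, u, 1), (39, u, 22), (4, y, 7), (6, d, 33), (9, b, 23)}
Taking the difference: {(23, y, 8), (3, n, 7), (38, s, 30), (39, b, 31)}
Taking the union: {(19, x, 14), (2, d, 6), (23, y, 8), (3, n, 7), (30, n, 40), (38, s, 30), (39, b, 31), (6, a, 25), (6, d, 40)}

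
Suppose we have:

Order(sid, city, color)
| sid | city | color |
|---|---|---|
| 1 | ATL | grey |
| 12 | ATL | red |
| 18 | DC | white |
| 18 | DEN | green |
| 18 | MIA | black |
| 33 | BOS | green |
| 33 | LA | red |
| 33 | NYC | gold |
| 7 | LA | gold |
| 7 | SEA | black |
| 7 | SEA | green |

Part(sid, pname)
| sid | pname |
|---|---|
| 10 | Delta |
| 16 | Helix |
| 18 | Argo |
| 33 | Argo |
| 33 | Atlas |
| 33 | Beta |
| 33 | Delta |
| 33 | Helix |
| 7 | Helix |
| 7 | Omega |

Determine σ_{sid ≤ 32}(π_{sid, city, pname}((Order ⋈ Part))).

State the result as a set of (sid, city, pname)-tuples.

{(18, DC, Argo), (18, DEN, Argo), (18, MIA, Argo), (7, LA, Helix), (7, LA, Omega), (7, SEA, Helix), (7, SEA, Omega)}

Joining Order and Part on sid yields {(18, DC, white, Argo), (18, DEN, green, Argo), (18, MIA, black, Argo), (33, BOS, green, Argo), (33, BOS, green, Atlas), (33, BOS, green, Beta), (33, BOS, green, Delta), (33, BOS, green, Helix), (33, LA, red, Argo), (33, LA, red, Atlas), (33, LA, red, Beta), (33, LA, red, Delta), (33, LA, red, Helix), (33, NYC, gold, Argo), (33, NYC, gold, Atlas), (33, NYC, gold, Beta), (33, NYC, gold, Delta), (33, NYC, gold, Helix), (7, LA, gold, Helix), (7, LA, gold, Omega), (7, SEA, black, Helix), (7, SEA, black, Omega), (7, SEA, green, Helix), (7, SEA, green, Omega)}.
Projecting to sid, city, pname (2 duplicate(s) eliminated): {(18, DC, Argo), (18, DEN, Argo), (18, MIA, Argo), (33, BOS, Argo), (33, BOS, Atlas), (33, BOS, Beta), (33, BOS, Delta), (33, BOS, Helix), (33, LA, Argo), (33, LA, Atlas), (33, LA, Beta), (33, LA, Delta), (33, LA, Helix), (33, NYC, Argo), (33, NYC, Atlas), (33, NYC, Beta), (33, NYC, Delta), (33, NYC, Helix), (7, LA, Helix), (7, LA, Omega), (7, SEA, Helix), (7, SEA, Omega)}
Filtering on sid ≤ 32 leaves {(18, DC, Argo), (18, DEN, Argo), (18, MIA, Argo), (7, LA, Helix), (7, LA, Omega), (7, SEA, Helix), (7, SEA, Omega)}.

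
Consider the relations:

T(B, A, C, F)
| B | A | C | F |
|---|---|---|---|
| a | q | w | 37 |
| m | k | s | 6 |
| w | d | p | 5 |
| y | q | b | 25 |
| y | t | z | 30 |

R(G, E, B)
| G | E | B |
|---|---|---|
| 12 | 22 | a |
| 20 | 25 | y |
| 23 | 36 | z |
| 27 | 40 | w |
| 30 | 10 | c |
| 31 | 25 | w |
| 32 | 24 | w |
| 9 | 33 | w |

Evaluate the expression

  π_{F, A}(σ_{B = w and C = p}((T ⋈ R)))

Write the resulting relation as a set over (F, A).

Joining T and R on B yields {(a, q, w, 37, 12, 22), (w, d, p, 5, 27, 40), (w, d, p, 5, 31, 25), (w, d, p, 5, 32, 24), (w, d, p, 5, 9, 33), (y, q, b, 25, 20, 25), (y, t, z, 30, 20, 25)}.
Apply σ_{B = w and C = p}; surviving tuples: {(w, d, p, 5, 27, 40), (w, d, p, 5, 31, 25), (w, d, p, 5, 32, 24), (w, d, p, 5, 9, 33)}
Keep only column(s) F, A (3 duplicate(s) eliminated): {(5, d)}

{(5, d)}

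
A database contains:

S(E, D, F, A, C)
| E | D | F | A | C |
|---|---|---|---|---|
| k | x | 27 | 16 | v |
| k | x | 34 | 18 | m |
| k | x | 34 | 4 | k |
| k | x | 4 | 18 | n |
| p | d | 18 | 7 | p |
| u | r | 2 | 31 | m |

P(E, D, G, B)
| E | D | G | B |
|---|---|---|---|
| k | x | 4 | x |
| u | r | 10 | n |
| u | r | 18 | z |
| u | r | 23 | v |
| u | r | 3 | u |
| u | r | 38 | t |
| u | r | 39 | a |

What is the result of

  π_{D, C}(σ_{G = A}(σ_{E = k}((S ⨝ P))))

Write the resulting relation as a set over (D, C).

{(x, k)}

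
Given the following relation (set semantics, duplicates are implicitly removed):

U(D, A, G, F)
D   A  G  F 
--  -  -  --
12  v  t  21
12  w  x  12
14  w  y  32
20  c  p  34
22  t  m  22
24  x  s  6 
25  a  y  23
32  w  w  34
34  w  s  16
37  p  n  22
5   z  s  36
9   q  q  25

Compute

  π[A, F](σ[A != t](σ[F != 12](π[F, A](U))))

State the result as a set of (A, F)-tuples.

{(a, 23), (c, 34), (p, 22), (q, 25), (v, 21), (w, 16), (w, 32), (w, 34), (x, 6), (z, 36)}

Projecting to F, A: {(12, w), (16, w), (21, v), (22, p), (22, t), (23, a), (25, q), (32, w), (34, c), (34, w), (36, z), (6, x)}
σ[F != 12]: keep tuples satisfying F != 12 → {(16, w), (21, v), (22, p), (22, t), (23, a), (25, q), (32, w), (34, c), (34, w), (36, z), (6, x)}
σ[A != t]: keep tuples satisfying A != t → {(16, w), (21, v), (22, p), (23, a), (25, q), (32, w), (34, c), (34, w), (36, z), (6, x)}
Projecting to A, F: {(a, 23), (c, 34), (p, 22), (q, 25), (v, 21), (w, 16), (w, 32), (w, 34), (x, 6), (z, 36)}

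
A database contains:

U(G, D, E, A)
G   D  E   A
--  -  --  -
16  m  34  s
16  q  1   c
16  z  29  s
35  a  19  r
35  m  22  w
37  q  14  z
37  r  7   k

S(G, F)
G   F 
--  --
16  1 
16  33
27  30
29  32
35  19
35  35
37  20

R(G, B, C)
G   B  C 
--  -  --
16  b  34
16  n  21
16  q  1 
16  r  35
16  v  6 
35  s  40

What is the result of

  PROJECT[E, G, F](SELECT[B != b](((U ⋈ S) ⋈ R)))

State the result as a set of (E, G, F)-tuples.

{(1, 16, 1), (1, 16, 33), (19, 35, 19), (19, 35, 35), (22, 35, 19), (22, 35, 35), (29, 16, 1), (29, 16, 33), (34, 16, 1), (34, 16, 33)}

Natural join on G: {(16, m, 34, s, 1), (16, m, 34, s, 33), (16, q, 1, c, 1), (16, q, 1, c, 33), (16, z, 29, s, 1), (16, z, 29, s, 33), (35, a, 19, r, 19), (35, a, 19, r, 35), (35, m, 22, w, 19), (35, m, 22, w, 35), (37, q, 14, z, 20), (37, r, 7, k, 20)}
Natural join on G: {(16, m, 34, s, 1, b, 34), (16, m, 34, s, 1, n, 21), (16, m, 34, s, 1, q, 1), (16, m, 34, s, 1, r, 35), (16, m, 34, s, 1, v, 6), (16, m, 34, s, 33, b, 34), (16, m, 34, s, 33, n, 21), (16, m, 34, s, 33, q, 1), (16, m, 34, s, 33, r, 35), (16, m, 34, s, 33, v, 6), (16, q, 1, c, 1, b, 34), (16, q, 1, c, 1, n, 21), (16, q, 1, c, 1, q, 1), (16, q, 1, c, 1, r, 35), (16, q, 1, c, 1, v, 6), (16, q, 1, c, 33, b, 34), (16, q, 1, c, 33, n, 21), (16, q, 1, c, 33, q, 1), (16, q, 1, c, 33, r, 35), (16, q, 1, c, 33, v, 6), (16, z, 29, s, 1, b, 34), (16, z, 29, s, 1, n, 21), (16, z, 29, s, 1, q, 1), (16, z, 29, s, 1, r, 35), (16, z, 29, s, 1, v, 6), (16, z, 29, s, 33, b, 34), (16, z, 29, s, 33, n, 21), (16, z, 29, s, 33, q, 1), (16, z, 29, s, 33, r, 35), (16, z, 29, s, 33, v, 6), (35, a, 19, r, 19, s, 40), (35, a, 19, r, 35, s, 40), (35, m, 22, w, 19, s, 40), (35, m, 22, w, 35, s, 40)}
Filtering on B != b leaves {(16, m, 34, s, 1, n, 21), (16, m, 34, s, 1, q, 1), (16, m, 34, s, 1, r, 35), (16, m, 34, s, 1, v, 6), (16, m, 34, s, 33, n, 21), (16, m, 34, s, 33, q, 1), (16, m, 34, s, 33, r, 35), (16, m, 34, s, 33, v, 6), (16, q, 1, c, 1, n, 21), (16, q, 1, c, 1, q, 1), (16, q, 1, c, 1, r, 35), (16, q, 1, c, 1, v, 6), (16, q, 1, c, 33, n, 21), (16, q, 1, c, 33, q, 1), (16, q, 1, c, 33, r, 35), (16, q, 1, c, 33, v, 6), (16, z, 29, s, 1, n, 21), (16, z, 29, s, 1, q, 1), (16, z, 29, s, 1, r, 35), (16, z, 29, s, 1, v, 6), (16, z, 29, s, 33, n, 21), (16, z, 29, s, 33, q, 1), (16, z, 29, s, 33, r, 35), (16, z, 29, s, 33, v, 6), (35, a, 19, r, 19, s, 40), (35, a, 19, r, 35, s, 40), (35, m, 22, w, 19, s, 40), (35, m, 22, w, 35, s, 40)}.
Keep only column(s) E, G, F (18 duplicate(s) eliminated): {(1, 16, 1), (1, 16, 33), (19, 35, 19), (19, 35, 35), (22, 35, 19), (22, 35, 35), (29, 16, 1), (29, 16, 33), (34, 16, 1), (34, 16, 33)}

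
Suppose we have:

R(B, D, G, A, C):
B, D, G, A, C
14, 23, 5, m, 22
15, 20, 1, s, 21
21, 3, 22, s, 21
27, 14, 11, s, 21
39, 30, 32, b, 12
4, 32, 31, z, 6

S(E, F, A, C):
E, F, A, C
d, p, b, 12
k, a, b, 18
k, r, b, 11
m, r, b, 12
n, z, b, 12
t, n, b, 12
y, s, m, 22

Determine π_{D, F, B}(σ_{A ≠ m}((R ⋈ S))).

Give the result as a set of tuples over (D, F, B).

{(30, n, 39), (30, p, 39), (30, r, 39), (30, z, 39)}

R ⋈ S (natural join on A, C): {(14, 23, 5, m, 22, y, s), (39, 30, 32, b, 12, d, p), (39, 30, 32, b, 12, m, r), (39, 30, 32, b, 12, n, z), (39, 30, 32, b, 12, t, n)}
Apply σ_{A ≠ m}; surviving tuples: {(39, 30, 32, b, 12, d, p), (39, 30, 32, b, 12, m, r), (39, 30, 32, b, 12, n, z), (39, 30, 32, b, 12, t, n)}
π[D, F, B]: project onto (D, F, B) → {(30, n, 39), (30, p, 39), (30, r, 39), (30, z, 39)}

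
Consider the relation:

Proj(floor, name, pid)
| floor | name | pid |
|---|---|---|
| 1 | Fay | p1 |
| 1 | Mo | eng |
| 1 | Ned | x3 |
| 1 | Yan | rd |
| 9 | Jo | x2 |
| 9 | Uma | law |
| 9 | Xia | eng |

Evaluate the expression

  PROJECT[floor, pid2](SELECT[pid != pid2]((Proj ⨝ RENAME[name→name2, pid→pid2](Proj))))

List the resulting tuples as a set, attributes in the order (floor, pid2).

{(1, eng), (1, p1), (1, rd), (1, x3), (9, eng), (9, law), (9, x2)}

ρ[name→name2, pid→pid2]: schema becomes (floor, name2, pid2); tuples unchanged.
Proj ⋈ RENAME[name→name2, pid→pid2](Proj) (natural join on floor): {(1, Fay, p1, Fay, p1), (1, Fay, p1, Mo, eng), (1, Fay, p1, Ned, x3), (1, Fay, p1, Yan, rd), (1, Mo, eng, Fay, p1), (1, Mo, eng, Mo, eng), (1, Mo, eng, Ned, x3), (1, Mo, eng, Yan, rd), (1, Ned, x3, Fay, p1), (1, Ned, x3, Mo, eng), (1, Ned, x3, Ned, x3), (1, Ned, x3, Yan, rd), (1, Yan, rd, Fay, p1), (1, Yan, rd, Mo, eng), (1, Yan, rd, Ned, x3), (1, Yan, rd, Yan, rd), (9, Jo, x2, Jo, x2), (9, Jo, x2, Uma, law), (9, Jo, x2, Xia, eng), (9, Uma, law, Jo, x2), (9, Uma, law, Uma, law), (9, Uma, law, Xia, eng), (9, Xia, eng, Jo, x2), (9, Xia, eng, Uma, law), (9, Xia, eng, Xia, eng)}
Apply σ_{pid != pid2}; surviving tuples: {(1, Fay, p1, Mo, eng), (1, Fay, p1, Ned, x3), (1, Fay, p1, Yan, rd), (1, Mo, eng, Fay, p1), (1, Mo, eng, Ned, x3), (1, Mo, eng, Yan, rd), (1, Ned, x3, Fay, p1), (1, Ned, x3, Mo, eng), (1, Ned, x3, Yan, rd), (1, Yan, rd, Fay, p1), (1, Yan, rd, Mo, eng), (1, Yan, rd, Ned, x3), (9, Jo, x2, Uma, law), (9, Jo, x2, Xia, eng), (9, Uma, law, Jo, x2), (9, Uma, law, Xia, eng), (9, Xia, eng, Jo, x2), (9, Xia, eng, Uma, law)}
Keep only column(s) floor, pid2 (11 duplicate(s) eliminated): {(1, eng), (1, p1), (1, rd), (1, x3), (9, eng), (9, law), (9, x2)}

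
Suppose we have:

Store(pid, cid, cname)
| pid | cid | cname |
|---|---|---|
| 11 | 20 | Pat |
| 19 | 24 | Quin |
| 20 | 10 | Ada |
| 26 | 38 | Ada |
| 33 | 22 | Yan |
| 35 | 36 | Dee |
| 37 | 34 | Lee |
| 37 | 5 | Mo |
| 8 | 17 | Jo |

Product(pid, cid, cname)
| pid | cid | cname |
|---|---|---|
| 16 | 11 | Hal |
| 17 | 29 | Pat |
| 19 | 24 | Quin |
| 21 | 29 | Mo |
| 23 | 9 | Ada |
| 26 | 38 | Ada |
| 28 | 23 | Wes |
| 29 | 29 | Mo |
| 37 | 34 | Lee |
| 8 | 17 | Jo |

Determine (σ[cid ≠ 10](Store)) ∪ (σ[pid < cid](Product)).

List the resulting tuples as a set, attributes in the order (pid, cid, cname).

σ[cid ≠ 10]: keep tuples satisfying cid ≠ 10 → {(11, 20, Pat), (19, 24, Quin), (26, 38, Ada), (33, 22, Yan), (35, 36, Dee), (37, 34, Lee), (37, 5, Mo), (8, 17, Jo)}
σ[pid < cid]: keep tuples satisfying pid < cid → {(17, 29, Pat), (19, 24, Quin), (21, 29, Mo), (26, 38, Ada), (8, 17, Jo)}
Set union of the two operands is {(11, 20, Pat), (17, 29, Pat), (19, 24, Quin), (21, 29, Mo), (26, 38, Ada), (33, 22, Yan), (35, 36, Dee), (37, 34, Lee), (37, 5, Mo), (8, 17, Jo)}.

{(11, 20, Pat), (17, 29, Pat), (19, 24, Quin), (21, 29, Mo), (26, 38, Ada), (33, 22, Yan), (35, 36, Dee), (37, 34, Lee), (37, 5, Mo), (8, 17, Jo)}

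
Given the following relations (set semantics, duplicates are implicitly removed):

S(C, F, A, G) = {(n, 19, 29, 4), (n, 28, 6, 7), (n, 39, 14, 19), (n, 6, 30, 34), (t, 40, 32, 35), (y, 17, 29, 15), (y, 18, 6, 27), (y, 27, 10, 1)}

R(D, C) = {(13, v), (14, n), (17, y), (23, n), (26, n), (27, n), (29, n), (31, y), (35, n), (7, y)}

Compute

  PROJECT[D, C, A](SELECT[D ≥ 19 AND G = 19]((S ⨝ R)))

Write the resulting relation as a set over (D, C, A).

{(23, n, 14), (26, n, 14), (27, n, 14), (29, n, 14), (35, n, 14)}

Natural join on C: {(n, 19, 29, 4, 14), (n, 19, 29, 4, 23), (n, 19, 29, 4, 26), (n, 19, 29, 4, 27), (n, 19, 29, 4, 29), (n, 19, 29, 4, 35), (n, 28, 6, 7, 14), (n, 28, 6, 7, 23), (n, 28, 6, 7, 26), (n, 28, 6, 7, 27), (n, 28, 6, 7, 29), (n, 28, 6, 7, 35), (n, 39, 14, 19, 14), (n, 39, 14, 19, 23), (n, 39, 14, 19, 26), (n, 39, 14, 19, 27), (n, 39, 14, 19, 29), (n, 39, 14, 19, 35), (n, 6, 30, 34, 14), (n, 6, 30, 34, 23), (n, 6, 30, 34, 26), (n, 6, 30, 34, 27), (n, 6, 30, 34, 29), (n, 6, 30, 34, 35), (y, 17, 29, 15, 17), (y, 17, 29, 15, 31), (y, 17, 29, 15, 7), (y, 18, 6, 27, 17), (y, 18, 6, 27, 31), (y, 18, 6, 27, 7), (y, 27, 10, 1, 17), (y, 27, 10, 1, 31), (y, 27, 10, 1, 7)}
Selection D ≥ 19 AND G = 19: {(n, 39, 14, 19, 23), (n, 39, 14, 19, 26), (n, 39, 14, 19, 27), (n, 39, 14, 19, 29), (n, 39, 14, 19, 35)}
π[D, C, A]: project onto (D, C, A) → {(23, n, 14), (26, n, 14), (27, n, 14), (29, n, 14), (35, n, 14)}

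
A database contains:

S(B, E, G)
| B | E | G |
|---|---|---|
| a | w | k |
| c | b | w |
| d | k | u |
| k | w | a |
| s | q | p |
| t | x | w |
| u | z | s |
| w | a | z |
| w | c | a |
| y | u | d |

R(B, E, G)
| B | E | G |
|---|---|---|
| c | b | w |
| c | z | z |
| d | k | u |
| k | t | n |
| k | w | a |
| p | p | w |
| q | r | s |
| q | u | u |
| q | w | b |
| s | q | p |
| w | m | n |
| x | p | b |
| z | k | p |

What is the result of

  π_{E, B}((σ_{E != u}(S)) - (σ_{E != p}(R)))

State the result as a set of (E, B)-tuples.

{(a, w), (c, w), (w, a), (x, t), (z, u)}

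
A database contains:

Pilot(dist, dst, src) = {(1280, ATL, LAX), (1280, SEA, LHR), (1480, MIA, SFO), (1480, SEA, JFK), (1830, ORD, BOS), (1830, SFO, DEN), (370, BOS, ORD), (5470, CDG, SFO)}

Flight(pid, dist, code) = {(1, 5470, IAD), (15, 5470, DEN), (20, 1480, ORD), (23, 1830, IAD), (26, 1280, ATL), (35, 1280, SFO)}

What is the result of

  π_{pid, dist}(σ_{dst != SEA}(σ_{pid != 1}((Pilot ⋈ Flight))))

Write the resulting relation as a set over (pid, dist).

Pilot ⋈ Flight (natural join on dist): {(1280, ATL, LAX, 26, ATL), (1280, ATL, LAX, 35, SFO), (1280, SEA, LHR, 26, ATL), (1280, SEA, LHR, 35, SFO), (1480, MIA, SFO, 20, ORD), (1480, SEA, JFK, 20, ORD), (1830, ORD, BOS, 23, IAD), (1830, SFO, DEN, 23, IAD), (5470, CDG, SFO, 1, IAD), (5470, CDG, SFO, 15, DEN)}
Filtering on pid != 1 leaves {(1280, ATL, LAX, 26, ATL), (1280, ATL, LAX, 35, SFO), (1280, SEA, LHR, 26, ATL), (1280, SEA, LHR, 35, SFO), (1480, MIA, SFO, 20, ORD), (1480, SEA, JFK, 20, ORD), (1830, ORD, BOS, 23, IAD), (1830, SFO, DEN, 23, IAD), (5470, CDG, SFO, 15, DEN)}.
Filtering on dst != SEA leaves {(1280, ATL, LAX, 26, ATL), (1280, ATL, LAX, 35, SFO), (1480, MIA, SFO, 20, ORD), (1830, ORD, BOS, 23, IAD), (1830, SFO, DEN, 23, IAD), (5470, CDG, SFO, 15, DEN)}.
π_{pid, dist} gives {(15, 5470), (20, 1480), (23, 1830), (26, 1280), (35, 1280)} (1 duplicate(s) eliminated).

{(15, 5470), (20, 1480), (23, 1830), (26, 1280), (35, 1280)}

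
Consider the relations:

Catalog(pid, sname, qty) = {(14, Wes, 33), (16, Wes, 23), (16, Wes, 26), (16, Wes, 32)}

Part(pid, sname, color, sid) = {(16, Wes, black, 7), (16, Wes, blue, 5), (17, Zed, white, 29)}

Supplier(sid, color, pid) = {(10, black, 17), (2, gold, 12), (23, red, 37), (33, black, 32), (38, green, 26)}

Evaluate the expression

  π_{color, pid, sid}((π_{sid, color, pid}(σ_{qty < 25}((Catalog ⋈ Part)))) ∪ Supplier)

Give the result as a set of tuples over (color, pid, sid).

{(black, 16, 7), (black, 17, 10), (black, 32, 33), (blue, 16, 5), (gold, 12, 2), (green, 26, 38), (red, 37, 23)}

Joining Catalog and Part on pid, sname yields {(16, Wes, 23, black, 7), (16, Wes, 23, blue, 5), (16, Wes, 26, black, 7), (16, Wes, 26, blue, 5), (16, Wes, 32, black, 7), (16, Wes, 32, blue, 5)}.
σ[qty < 25]: keep tuples satisfying qty < 25 → {(16, Wes, 23, black, 7), (16, Wes, 23, blue, 5)}
Projecting to sid, color, pid: {(5, blue, 16), (7, black, 16)}
Union: {(5, blue, 16), (7, black, 16)} with {(10, black, 17), (2, gold, 12), (23, red, 37), (33, black, 32), (38, green, 26)} → {(10, black, 17), (2, gold, 12), (23, red, 37), (33, black, 32), (38, green, 26), (5, blue, 16), (7, black, 16)}
Projecting to color, pid, sid: {(black, 16, 7), (black, 17, 10), (black, 32, 33), (blue, 16, 5), (gold, 12, 2), (green, 26, 38), (red, 37, 23)}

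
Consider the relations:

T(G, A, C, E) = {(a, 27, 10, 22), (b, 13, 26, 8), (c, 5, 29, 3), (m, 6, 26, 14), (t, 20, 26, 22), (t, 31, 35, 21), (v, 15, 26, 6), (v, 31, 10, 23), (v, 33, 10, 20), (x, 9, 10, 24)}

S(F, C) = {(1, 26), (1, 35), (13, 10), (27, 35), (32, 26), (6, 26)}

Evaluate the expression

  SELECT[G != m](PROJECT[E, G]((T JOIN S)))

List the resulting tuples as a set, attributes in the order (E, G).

{(20, v), (21, t), (22, a), (22, t), (23, v), (24, x), (6, v), (8, b)}

Natural join on C: {(a, 27, 10, 22, 13), (b, 13, 26, 8, 1), (b, 13, 26, 8, 32), (b, 13, 26, 8, 6), (m, 6, 26, 14, 1), (m, 6, 26, 14, 32), (m, 6, 26, 14, 6), (t, 20, 26, 22, 1), (t, 20, 26, 22, 32), (t, 20, 26, 22, 6), (t, 31, 35, 21, 1), (t, 31, 35, 21, 27), (v, 15, 26, 6, 1), (v, 15, 26, 6, 32), (v, 15, 26, 6, 6), (v, 31, 10, 23, 13), (v, 33, 10, 20, 13), (x, 9, 10, 24, 13)}
Keep only column(s) E, G (9 duplicate(s) eliminated): {(14, m), (20, v), (21, t), (22, a), (22, t), (23, v), (24, x), (6, v), (8, b)}
Filtering on G != m leaves {(20, v), (21, t), (22, a), (22, t), (23, v), (24, x), (6, v), (8, b)}.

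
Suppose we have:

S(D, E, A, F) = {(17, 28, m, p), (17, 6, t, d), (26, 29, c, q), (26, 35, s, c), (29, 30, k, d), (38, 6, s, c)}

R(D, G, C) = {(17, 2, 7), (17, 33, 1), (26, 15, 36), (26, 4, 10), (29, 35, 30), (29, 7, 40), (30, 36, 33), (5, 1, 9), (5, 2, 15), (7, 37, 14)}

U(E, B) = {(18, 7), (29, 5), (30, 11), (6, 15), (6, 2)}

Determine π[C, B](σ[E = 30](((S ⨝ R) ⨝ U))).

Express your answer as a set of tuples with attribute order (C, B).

Natural join on D: {(17, 28, m, p, 2, 7), (17, 28, m, p, 33, 1), (17, 6, t, d, 2, 7), (17, 6, t, d, 33, 1), (26, 29, c, q, 15, 36), (26, 29, c, q, 4, 10), (26, 35, s, c, 15, 36), (26, 35, s, c, 4, 10), (29, 30, k, d, 35, 30), (29, 30, k, d, 7, 40)}
Natural join on E: {(17, 6, t, d, 2, 7, 15), (17, 6, t, d, 2, 7, 2), (17, 6, t, d, 33, 1, 15), (17, 6, t, d, 33, 1, 2), (26, 29, c, q, 15, 36, 5), (26, 29, c, q, 4, 10, 5), (29, 30, k, d, 35, 30, 11), (29, 30, k, d, 7, 40, 11)}
Selection E = 30: {(29, 30, k, d, 35, 30, 11), (29, 30, k, d, 7, 40, 11)}
Keep only column(s) C, B: {(30, 11), (40, 11)}

{(30, 11), (40, 11)}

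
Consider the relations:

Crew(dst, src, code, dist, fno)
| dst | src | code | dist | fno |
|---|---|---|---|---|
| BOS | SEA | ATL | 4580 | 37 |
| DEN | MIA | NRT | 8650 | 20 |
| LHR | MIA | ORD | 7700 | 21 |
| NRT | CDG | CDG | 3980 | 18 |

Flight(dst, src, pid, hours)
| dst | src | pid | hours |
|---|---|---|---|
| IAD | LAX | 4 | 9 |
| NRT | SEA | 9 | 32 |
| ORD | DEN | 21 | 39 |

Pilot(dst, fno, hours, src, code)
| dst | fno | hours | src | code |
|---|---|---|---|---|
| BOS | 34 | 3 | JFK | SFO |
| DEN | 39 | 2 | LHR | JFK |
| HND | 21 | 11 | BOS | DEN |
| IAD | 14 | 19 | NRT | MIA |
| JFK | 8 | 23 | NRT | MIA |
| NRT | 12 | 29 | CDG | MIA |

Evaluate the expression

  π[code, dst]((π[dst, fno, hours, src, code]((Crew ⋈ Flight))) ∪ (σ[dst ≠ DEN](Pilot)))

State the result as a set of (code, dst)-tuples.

Joining Crew and Flight on dst, src yields {}.
π_{dst, fno, hours, src, code} gives {}.
Apply σ_{dst ≠ DEN}; surviving tuples: {(BOS, 34, 3, JFK, SFO), (HND, 21, 11, BOS, DEN), (IAD, 14, 19, NRT, MIA), (JFK, 8, 23, NRT, MIA), (NRT, 12, 29, CDG, MIA)}
Set union of the two operands is {(BOS, 34, 3, JFK, SFO), (HND, 21, 11, BOS, DEN), (IAD, 14, 19, NRT, MIA), (JFK, 8, 23, NRT, MIA), (NRT, 12, 29, CDG, MIA)}.
π_{code, dst} gives {(DEN, HND), (MIA, IAD), (MIA, JFK), (MIA, NRT), (SFO, BOS)}.

{(DEN, HND), (MIA, IAD), (MIA, JFK), (MIA, NRT), (SFO, BOS)}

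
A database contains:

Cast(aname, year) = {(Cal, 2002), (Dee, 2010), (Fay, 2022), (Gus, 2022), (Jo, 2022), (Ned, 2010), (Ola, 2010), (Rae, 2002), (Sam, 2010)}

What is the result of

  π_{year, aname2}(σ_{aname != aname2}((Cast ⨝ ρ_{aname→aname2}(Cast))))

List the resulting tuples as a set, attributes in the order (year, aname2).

ρ[aname→aname2]: schema becomes (aname2, year); tuples unchanged.
Natural join on year: {(Cal, 2002, Cal), (Cal, 2002, Rae), (Dee, 2010, Dee), (Dee, 2010, Ned), (Dee, 2010, Ola), (Dee, 2010, Sam), (Fay, 2022, Fay), (Fay, 2022, Gus), (Fay, 2022, Jo), (Gus, 2022, Fay), (Gus, 2022, Gus), (Gus, 2022, Jo), (Jo, 2022, Fay), (Jo, 2022, Gus), (Jo, 2022, Jo), (Ned, 2010, Dee), (Ned, 2010, Ned), (Ned, 2010, Ola), (Ned, 2010, Sam), (Ola, 2010, Dee), (Ola, 2010, Ned), (Ola, 2010, Ola), (Ola, 2010, Sam), (Rae, 2002, Cal), (Rae, 2002, Rae), (Sam, 2010, Dee), (Sam, 2010, Ned), (Sam, 2010, Ola), (Sam, 2010, Sam)}
σ[aname != aname2]: keep tuples satisfying aname != aname2 → {(Cal, 2002, Rae), (Dee, 2010, Ned), (Dee, 2010, Ola), (Dee, 2010, Sam), (Fay, 2022, Gus), (Fay, 2022, Jo), (Gus, 2022, Fay), (Gus, 2022, Jo), (Jo, 2022, Fay), (Jo, 2022, Gus), (Ned, 2010, Dee), (Ned, 2010, Ola), (Ned, 2010, Sam), (Ola, 2010, Dee), (Ola, 2010, Ned), (Ola, 2010, Sam), (Rae, 2002, Cal), (Sam, 2010, Dee), (Sam, 2010, Ned), (Sam, 2010, Ola)}
π[year, aname2]: project onto (year, aname2) (11 duplicate(s) eliminated) → {(2002, Cal), (2002, Rae), (2010, Dee), (2010, Ned), (2010, Ola), (2010, Sam), (2022, Fay), (2022, Gus), (2022, Jo)}

{(2002, Cal), (2002, Rae), (2010, Dee), (2010, Ned), (2010, Ola), (2010, Sam), (2022, Fay), (2022, Gus), (2022, Jo)}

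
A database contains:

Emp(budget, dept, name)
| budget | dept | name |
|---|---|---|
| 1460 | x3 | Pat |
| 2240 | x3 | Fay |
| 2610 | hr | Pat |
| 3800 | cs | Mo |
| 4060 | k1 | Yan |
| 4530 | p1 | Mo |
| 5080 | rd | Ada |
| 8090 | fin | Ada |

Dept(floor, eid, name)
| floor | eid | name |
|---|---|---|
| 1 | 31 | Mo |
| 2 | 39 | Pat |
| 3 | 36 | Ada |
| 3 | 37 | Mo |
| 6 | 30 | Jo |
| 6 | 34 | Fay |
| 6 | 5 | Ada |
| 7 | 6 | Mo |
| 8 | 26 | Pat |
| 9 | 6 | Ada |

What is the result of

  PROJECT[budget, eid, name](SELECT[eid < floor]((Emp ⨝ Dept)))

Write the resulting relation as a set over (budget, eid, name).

Emp ⋈ Dept (natural join on name): {(1460, x3, Pat, 2, 39), (1460, x3, Pat, 8, 26), (2240, x3, Fay, 6, 34), (2610, hr, Pat, 2, 39), (2610, hr, Pat, 8, 26), (3800, cs, Mo, 1, 31), (3800, cs, Mo, 3, 37), (3800, cs, Mo, 7, 6), (4530, p1, Mo, 1, 31), (4530, p1, Mo, 3, 37), (4530, p1, Mo, 7, 6), (5080, rd, Ada, 3, 36), (5080, rd, Ada, 6, 5), (5080, rd, Ada, 9, 6), (8090, fin, Ada, 3, 36), (8090, fin, Ada, 6, 5), (8090, fin, Ada, 9, 6)}
Selection eid < floor: {(3800, cs, Mo, 7, 6), (4530, p1, Mo, 7, 6), (5080, rd, Ada, 6, 5), (5080, rd, Ada, 9, 6), (8090, fin, Ada, 6, 5), (8090, fin, Ada, 9, 6)}
Projecting to budget, eid, name: {(3800, 6, Mo), (4530, 6, Mo), (5080, 5, Ada), (5080, 6, Ada), (8090, 5, Ada), (8090, 6, Ada)}

{(3800, 6, Mo), (4530, 6, Mo), (5080, 5, Ada), (5080, 6, Ada), (8090, 5, Ada), (8090, 6, Ada)}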